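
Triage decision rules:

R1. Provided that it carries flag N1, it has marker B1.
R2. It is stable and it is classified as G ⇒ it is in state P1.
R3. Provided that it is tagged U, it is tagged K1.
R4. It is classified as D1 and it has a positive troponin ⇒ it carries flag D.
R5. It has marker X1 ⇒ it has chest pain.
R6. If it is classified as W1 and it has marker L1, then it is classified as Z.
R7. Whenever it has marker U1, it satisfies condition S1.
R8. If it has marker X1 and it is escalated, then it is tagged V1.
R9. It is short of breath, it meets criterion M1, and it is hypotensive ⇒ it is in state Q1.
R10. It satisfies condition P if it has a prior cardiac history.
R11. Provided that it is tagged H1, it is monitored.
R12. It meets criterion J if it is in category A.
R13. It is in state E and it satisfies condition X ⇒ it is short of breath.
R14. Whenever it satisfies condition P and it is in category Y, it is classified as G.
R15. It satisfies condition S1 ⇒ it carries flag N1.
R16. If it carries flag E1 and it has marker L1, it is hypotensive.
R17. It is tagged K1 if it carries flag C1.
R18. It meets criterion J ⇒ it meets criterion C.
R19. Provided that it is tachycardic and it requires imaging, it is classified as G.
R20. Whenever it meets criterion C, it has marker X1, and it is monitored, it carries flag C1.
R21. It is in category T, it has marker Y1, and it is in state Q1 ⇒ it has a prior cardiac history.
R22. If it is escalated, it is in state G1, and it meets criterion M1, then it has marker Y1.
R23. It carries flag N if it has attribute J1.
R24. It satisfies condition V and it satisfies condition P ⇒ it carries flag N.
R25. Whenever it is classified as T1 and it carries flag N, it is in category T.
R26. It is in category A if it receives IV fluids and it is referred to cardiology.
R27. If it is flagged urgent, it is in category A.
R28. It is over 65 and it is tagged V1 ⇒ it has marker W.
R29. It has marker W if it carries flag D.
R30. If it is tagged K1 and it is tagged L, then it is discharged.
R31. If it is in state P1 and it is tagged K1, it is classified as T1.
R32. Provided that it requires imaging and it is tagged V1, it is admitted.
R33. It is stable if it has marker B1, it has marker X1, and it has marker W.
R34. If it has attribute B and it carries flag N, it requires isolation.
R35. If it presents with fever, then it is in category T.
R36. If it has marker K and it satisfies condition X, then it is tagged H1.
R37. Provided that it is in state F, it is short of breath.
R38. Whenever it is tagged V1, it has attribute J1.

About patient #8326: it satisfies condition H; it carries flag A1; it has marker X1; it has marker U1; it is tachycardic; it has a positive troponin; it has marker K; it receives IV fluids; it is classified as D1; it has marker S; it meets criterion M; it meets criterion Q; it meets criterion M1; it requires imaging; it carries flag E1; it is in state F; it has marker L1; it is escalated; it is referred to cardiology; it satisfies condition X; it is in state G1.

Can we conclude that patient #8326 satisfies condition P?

By R4 (it is classified as D1, it has a positive troponin): it carries flag D.
By R7 (it has marker U1): it satisfies condition S1.
By R8 (it has marker X1, it is escalated): it is tagged V1.
By R15 (it satisfies condition S1): it carries flag N1.
By R16 (it carries flag E1, it has marker L1): it is hypotensive.
By R19 (it is tachycardic, it requires imaging): it is classified as G.
By R22 (it is escalated, it is in state G1, it meets criterion M1): it has marker Y1.
By R26 (it receives IV fluids, it is referred to cardiology): it is in category A.
By R29 (it carries flag D): it has marker W.
By R36 (it has marker K, it satisfies condition X): it is tagged H1.
By R37 (it is in state F): it is short of breath.
By R38 (it is tagged V1): it has attribute J1.
By R1 (it carries flag N1): it has marker B1.
By R9 (it is short of breath, it meets criterion M1, it is hypotensive): it is in state Q1.
By R11 (it is tagged H1): it is monitored.
By R12 (it is in category A): it meets criterion J.
By R18 (it meets criterion J): it meets criterion C.
By R20 (it meets criterion C, it has marker X1, it is monitored): it carries flag C1.
By R23 (it has attribute J1): it carries flag N.
By R33 (it has marker B1, it has marker X1, it has marker W): it is stable.
By R2 (it is stable, it is classified as G): it is in state P1.
By R17 (it carries flag C1): it is tagged K1.
By R31 (it is in state P1, it is tagged K1): it is classified as T1.
By R25 (it is classified as T1, it carries flag N): it is in category T.
By R21 (it is in category T, it has marker Y1, it is in state Q1): it has a prior cardiac history.
By R10 (it has a prior cardiac history): it satisfies condition P.

Yes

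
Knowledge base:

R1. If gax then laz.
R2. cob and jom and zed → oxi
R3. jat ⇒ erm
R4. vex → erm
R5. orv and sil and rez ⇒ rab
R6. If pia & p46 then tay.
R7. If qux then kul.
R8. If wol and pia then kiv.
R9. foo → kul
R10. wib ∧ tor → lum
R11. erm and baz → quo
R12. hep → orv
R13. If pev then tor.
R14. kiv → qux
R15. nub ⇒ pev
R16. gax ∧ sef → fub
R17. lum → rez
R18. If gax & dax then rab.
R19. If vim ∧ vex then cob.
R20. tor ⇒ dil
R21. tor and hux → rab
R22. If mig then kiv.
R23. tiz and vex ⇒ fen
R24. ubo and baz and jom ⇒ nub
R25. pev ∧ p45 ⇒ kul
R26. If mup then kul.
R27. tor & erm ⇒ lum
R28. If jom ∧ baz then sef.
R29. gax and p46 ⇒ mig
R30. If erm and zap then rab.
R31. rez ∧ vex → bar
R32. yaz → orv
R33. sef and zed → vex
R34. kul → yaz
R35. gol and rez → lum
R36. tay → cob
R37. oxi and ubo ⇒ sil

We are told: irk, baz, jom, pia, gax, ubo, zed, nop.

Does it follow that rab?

No

Forward chaining from the given facts derives: laz, nub, sef, vex, erm, quo, pev, fub, tor, dil, lum, rez, bar.
Rules concluding rab: R5 needs orv; R18 needs dax; R21 needs hux; R30 needs zap — none of these are established.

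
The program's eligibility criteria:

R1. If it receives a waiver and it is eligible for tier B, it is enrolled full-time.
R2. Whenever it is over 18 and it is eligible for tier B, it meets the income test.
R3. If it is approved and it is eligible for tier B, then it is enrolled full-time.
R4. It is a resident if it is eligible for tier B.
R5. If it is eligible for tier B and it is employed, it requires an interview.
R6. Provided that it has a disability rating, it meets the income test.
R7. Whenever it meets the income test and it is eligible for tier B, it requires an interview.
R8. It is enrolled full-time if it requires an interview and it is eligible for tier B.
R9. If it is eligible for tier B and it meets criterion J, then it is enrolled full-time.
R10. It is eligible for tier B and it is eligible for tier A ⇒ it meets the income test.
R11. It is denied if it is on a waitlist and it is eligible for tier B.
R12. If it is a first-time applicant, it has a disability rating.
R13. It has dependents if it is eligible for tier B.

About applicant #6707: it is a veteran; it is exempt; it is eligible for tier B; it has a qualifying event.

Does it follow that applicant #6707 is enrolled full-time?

Forward chaining from the given facts derives: is a resident, has dependents.
Rules concluding "it is enrolled full-time": R1 needs "it receives a waiver"; R3 needs "it is approved"; R8 needs "it requires an interview"; R9 needs "it meets criterion J" — none of these are established.

No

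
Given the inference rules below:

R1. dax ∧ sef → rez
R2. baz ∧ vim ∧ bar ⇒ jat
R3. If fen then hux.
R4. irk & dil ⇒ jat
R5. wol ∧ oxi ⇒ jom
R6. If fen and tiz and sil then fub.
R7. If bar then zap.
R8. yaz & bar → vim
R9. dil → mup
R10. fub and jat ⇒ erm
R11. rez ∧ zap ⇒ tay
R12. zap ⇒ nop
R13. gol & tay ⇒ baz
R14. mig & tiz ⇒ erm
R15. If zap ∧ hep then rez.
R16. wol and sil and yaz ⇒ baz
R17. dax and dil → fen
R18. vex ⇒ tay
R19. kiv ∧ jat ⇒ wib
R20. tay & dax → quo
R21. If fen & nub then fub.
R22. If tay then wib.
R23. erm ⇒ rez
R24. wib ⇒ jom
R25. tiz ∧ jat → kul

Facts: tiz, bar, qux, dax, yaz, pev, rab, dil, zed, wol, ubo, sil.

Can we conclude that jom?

Yes

zap  (by R7: bar)
vim  (by R8: yaz, bar)
baz  (by R16: wol, sil, yaz)
fen  (by R17: dax, dil)
jat  (by R2: baz, vim, bar)
fub  (by R6: fen, tiz, sil)
erm  (by R10: fub, jat)
rez  (by R23: erm)
tay  (by R11: rez, zap)
wib  (by R22: tay)
jom  (by R24: wib)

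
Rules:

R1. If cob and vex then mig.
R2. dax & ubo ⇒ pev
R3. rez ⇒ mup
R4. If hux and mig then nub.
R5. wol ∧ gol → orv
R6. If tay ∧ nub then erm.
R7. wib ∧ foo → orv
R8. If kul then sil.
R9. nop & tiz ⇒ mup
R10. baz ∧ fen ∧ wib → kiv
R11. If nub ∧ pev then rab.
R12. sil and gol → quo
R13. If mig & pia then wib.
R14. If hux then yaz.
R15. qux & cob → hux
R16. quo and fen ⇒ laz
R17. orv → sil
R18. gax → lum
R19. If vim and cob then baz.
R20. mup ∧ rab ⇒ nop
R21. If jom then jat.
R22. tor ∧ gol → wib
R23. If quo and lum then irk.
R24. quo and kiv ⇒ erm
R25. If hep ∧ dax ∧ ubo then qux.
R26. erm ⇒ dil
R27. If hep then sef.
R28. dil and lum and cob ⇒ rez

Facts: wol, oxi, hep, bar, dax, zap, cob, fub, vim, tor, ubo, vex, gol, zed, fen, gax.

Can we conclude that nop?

Yes

mig  (by R1: cob, vex)
pev  (by R2: dax, ubo)
orv  (by R5: wol, gol)
sil  (by R17: orv)
lum  (by R18: gax)
baz  (by R19: vim, cob)
wib  (by R22: tor, gol)
qux  (by R25: hep, dax, ubo)
kiv  (by R10: baz, fen, wib)
quo  (by R12: sil, gol)
hux  (by R15: qux, cob)
erm  (by R24: quo, kiv)
dil  (by R26: erm)
rez  (by R28: dil, lum, cob)
mup  (by R3: rez)
nub  (by R4: hux, mig)
rab  (by R11: nub, pev)
nop  (by R20: mup, rab)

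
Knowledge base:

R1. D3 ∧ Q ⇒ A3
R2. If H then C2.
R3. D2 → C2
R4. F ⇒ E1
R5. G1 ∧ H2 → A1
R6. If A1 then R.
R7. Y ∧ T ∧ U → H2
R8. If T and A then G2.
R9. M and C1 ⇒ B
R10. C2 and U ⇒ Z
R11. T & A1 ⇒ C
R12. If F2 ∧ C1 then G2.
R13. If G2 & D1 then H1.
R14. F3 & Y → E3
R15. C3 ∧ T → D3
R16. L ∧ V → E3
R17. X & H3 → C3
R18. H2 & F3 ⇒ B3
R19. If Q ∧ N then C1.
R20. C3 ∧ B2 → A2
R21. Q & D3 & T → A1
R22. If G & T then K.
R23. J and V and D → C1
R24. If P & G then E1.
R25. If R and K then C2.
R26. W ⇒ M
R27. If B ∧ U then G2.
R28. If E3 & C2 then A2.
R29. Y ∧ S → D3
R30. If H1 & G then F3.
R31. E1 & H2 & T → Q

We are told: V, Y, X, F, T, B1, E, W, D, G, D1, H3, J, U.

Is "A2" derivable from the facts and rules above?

E1  (by R4: F)
H2  (by R7: Y, T, U)
C3  (by R17: X, H3)
K  (by R22: G, T)
C1  (by R23: J, V, D)
M  (by R26: W)
Q  (by R31: E1, H2, T)
B  (by R9: M, C1)
D3  (by R15: C3, T)
A1  (by R21: Q, D3, T)
G2  (by R27: B, U)
R  (by R6: A1)
H1  (by R13: G2, D1)
C2  (by R25: R, K)
F3  (by R30: H1, G)
E3  (by R14: F3, Y)
A2  (by R28: E3, C2)

Yes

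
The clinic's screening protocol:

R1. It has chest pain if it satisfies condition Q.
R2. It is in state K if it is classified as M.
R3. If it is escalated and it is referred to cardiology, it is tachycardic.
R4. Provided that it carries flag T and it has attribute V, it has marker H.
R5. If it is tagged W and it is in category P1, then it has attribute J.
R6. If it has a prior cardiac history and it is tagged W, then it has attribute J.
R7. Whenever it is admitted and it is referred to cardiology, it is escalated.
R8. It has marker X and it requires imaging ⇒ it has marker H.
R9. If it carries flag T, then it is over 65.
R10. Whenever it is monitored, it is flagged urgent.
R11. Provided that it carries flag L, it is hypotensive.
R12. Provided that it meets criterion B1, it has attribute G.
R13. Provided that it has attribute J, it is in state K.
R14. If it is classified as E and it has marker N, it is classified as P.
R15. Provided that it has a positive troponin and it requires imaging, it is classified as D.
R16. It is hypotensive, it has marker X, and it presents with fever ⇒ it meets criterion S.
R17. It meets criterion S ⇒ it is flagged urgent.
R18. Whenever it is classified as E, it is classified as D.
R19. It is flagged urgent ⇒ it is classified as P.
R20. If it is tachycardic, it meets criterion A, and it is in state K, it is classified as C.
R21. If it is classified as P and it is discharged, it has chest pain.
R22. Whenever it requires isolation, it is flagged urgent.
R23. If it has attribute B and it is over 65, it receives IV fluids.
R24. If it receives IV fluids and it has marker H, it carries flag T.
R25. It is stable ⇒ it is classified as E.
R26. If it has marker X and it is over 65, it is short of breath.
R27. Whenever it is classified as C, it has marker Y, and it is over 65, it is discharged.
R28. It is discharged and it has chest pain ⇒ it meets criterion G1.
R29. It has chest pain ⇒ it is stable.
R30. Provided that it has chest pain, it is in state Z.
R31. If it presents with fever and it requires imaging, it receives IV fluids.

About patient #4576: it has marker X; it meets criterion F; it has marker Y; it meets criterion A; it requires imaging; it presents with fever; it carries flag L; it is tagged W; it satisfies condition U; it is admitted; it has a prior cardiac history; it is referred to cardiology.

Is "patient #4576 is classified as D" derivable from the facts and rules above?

By R6 (it has a prior cardiac history, it is tagged W): it has attribute J.
By R7 (it is admitted, it is referred to cardiology): it is escalated.
By R8 (it has marker X, it requires imaging): it has marker H.
By R11 (it carries flag L): it is hypotensive.
By R13 (it has attribute J): it is in state K.
By R16 (it is hypotensive, it has marker X, it presents with fever): it meets criterion S.
By R17 (it meets criterion S): it is flagged urgent.
By R19 (it is flagged urgent): it is classified as P.
By R31 (it presents with fever, it requires imaging): it receives IV fluids.
By R3 (it is escalated, it is referred to cardiology): it is tachycardic.
By R20 (it is tachycardic, it meets criterion A, it is in state K): it is classified as C.
By R24 (it receives IV fluids, it has marker H): it carries flag T.
By R9 (it carries flag T): it is over 65.
By R27 (it is classified as C, it has marker Y, it is over 65): it is discharged.
By R21 (it is classified as P, it is discharged): it has chest pain.
By R29 (it has chest pain): it is stable.
By R25 (it is stable): it is classified as E.
By R18 (it is classified as E): it is classified as D.

Yes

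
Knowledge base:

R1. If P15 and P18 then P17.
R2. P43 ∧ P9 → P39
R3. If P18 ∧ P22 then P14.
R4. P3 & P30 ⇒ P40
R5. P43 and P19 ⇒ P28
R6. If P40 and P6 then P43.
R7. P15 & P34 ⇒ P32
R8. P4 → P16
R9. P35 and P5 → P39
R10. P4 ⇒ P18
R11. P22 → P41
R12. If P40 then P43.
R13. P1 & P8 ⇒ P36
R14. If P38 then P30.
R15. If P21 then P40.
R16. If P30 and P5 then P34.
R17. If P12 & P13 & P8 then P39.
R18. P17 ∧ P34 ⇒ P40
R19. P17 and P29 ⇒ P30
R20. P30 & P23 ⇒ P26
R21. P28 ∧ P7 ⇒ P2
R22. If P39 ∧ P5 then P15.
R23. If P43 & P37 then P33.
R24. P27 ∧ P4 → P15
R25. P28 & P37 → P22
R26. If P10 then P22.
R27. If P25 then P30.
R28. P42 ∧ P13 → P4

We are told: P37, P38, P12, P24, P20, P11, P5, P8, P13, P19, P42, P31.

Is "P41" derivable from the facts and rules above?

Yes

P30  (by R14: P38)
P34  (by R16: P30, P5)
P39  (by R17: P12, P13, P8)
P15  (by R22: P39, P5)
P4  (by R28: P42, P13)
P18  (by R10: P4)
P17  (by R1: P15, P18)
P40  (by R18: P17, P34)
P43  (by R12: P40)
P28  (by R5: P43, P19)
P22  (by R25: P28, P37)
P41  (by R11: P22)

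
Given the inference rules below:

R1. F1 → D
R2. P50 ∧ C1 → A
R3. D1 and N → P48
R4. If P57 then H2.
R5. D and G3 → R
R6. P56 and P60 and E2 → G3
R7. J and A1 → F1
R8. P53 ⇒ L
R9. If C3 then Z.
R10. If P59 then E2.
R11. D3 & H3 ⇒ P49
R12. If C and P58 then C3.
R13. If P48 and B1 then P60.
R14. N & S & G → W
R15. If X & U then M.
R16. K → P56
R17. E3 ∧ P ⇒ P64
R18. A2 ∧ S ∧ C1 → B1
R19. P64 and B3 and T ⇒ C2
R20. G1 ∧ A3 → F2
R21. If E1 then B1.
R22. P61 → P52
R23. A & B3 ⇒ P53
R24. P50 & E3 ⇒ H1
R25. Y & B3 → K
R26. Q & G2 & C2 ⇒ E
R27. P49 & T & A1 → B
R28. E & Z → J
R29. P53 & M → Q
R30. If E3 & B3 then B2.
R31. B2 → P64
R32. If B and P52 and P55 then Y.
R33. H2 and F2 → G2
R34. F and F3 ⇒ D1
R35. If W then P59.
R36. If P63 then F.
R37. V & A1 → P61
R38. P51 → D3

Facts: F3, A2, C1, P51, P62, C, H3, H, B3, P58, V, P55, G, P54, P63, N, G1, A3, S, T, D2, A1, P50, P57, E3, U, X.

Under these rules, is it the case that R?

A  (by R2: P50, C1)
H2  (by R4: P57)
C3  (by R12: C, P58)
W  (by R14: N, S, G)
M  (by R15: X, U)
B1  (by R18: A2, S, C1)
F2  (by R20: G1, A3)
P53  (by R23: A, B3)
Q  (by R29: P53, M)
B2  (by R30: E3, B3)
P64  (by R31: B2)
G2  (by R33: H2, F2)
P59  (by R35: W)
F  (by R36: P63)
P61  (by R37: V, A1)
D3  (by R38: P51)
Z  (by R9: C3)
E2  (by R10: P59)
P49  (by R11: D3, H3)
C2  (by R19: P64, B3, T)
P52  (by R22: P61)
E  (by R26: Q, G2, C2)
B  (by R27: P49, T, A1)
J  (by R28: E, Z)
Y  (by R32: B, P52, P55)
D1  (by R34: F, F3)
P48  (by R3: D1, N)
F1  (by R7: J, A1)
P60  (by R13: P48, B1)
K  (by R25: Y, B3)
D  (by R1: F1)
P56  (by R16: K)
G3  (by R6: P56, P60, E2)
R  (by R5: D, G3)

Yes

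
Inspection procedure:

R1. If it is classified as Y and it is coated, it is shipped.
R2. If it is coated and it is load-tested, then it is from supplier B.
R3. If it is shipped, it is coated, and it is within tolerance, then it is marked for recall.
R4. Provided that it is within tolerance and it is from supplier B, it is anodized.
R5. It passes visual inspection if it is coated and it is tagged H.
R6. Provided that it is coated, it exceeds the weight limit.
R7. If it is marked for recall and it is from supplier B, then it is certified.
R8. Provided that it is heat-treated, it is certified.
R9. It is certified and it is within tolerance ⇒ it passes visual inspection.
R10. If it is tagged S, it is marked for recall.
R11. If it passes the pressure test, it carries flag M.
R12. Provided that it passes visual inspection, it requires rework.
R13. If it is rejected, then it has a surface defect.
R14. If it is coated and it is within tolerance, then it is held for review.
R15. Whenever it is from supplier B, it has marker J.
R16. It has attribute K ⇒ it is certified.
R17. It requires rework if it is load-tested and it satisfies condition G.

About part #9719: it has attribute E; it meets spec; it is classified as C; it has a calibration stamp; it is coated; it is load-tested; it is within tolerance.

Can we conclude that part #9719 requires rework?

No

Forward chaining from the given facts derives: is from supplier B, is anodized, exceeds the weight limit, is held for review, has marker J.
Rules concluding "it requires rework": R12 needs "it passes visual inspection"; R17 needs "it satisfies condition G" — none of these are established.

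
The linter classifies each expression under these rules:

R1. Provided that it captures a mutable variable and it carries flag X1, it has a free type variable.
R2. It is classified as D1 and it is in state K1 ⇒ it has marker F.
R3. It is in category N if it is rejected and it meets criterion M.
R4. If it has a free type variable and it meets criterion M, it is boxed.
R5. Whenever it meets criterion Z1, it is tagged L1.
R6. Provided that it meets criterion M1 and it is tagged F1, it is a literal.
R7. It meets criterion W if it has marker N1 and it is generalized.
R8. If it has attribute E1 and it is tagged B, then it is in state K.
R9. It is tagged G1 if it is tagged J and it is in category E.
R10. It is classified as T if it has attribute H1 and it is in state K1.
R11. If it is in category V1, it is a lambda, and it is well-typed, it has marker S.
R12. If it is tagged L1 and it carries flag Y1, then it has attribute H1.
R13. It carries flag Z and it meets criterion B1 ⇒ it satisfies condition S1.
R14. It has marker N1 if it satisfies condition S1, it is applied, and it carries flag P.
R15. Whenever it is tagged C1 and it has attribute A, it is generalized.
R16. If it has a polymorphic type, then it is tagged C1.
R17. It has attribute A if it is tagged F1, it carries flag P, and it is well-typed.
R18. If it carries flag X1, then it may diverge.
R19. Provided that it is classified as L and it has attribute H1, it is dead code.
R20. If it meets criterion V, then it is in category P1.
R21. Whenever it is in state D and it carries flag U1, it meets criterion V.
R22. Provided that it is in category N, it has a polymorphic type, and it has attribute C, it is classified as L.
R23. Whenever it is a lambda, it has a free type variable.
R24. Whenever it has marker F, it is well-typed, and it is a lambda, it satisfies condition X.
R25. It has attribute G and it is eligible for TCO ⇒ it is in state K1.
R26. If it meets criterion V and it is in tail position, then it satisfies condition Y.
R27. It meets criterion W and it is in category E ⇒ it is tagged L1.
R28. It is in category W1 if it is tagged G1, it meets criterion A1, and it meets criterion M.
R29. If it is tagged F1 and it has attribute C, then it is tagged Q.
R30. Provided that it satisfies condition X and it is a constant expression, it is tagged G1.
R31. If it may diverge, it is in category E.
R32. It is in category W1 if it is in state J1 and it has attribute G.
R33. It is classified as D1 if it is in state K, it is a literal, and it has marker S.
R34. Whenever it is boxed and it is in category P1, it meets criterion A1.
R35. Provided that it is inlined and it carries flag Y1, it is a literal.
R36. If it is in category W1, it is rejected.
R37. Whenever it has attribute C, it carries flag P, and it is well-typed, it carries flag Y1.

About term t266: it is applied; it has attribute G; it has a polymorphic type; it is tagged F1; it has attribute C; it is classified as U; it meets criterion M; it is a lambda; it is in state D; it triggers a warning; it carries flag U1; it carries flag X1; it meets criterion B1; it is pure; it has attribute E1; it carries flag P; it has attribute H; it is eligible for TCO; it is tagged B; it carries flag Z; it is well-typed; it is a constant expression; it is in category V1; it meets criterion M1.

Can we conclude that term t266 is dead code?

By R6 (it meets criterion M1, it is tagged F1): it is a literal.
By R8 (it has attribute E1, it is tagged B): it is in state K.
By R11 (it is in category V1, it is a lambda, it is well-typed): it has marker S.
By R13 (it carries flag Z, it meets criterion B1): it satisfies condition S1.
By R14 (it satisfies condition S1, it is applied, it carries flag P): it has marker N1.
By R16 (it has a polymorphic type): it is tagged C1.
By R17 (it is tagged F1, it carries flag P, it is well-typed): it has attribute A.
By R18 (it carries flag X1): it may diverge.
By R21 (it is in state D, it carries flag U1): it meets criterion V.
By R23 (it is a lambda): it has a free type variable.
By R25 (it has attribute G, it is eligible for TCO): it is in state K1.
By R31 (it may diverge): it is in category E.
By R33 (it is in state K, it is a literal, it has marker S): it is classified as D1.
By R37 (it has attribute C, it carries flag P, it is well-typed): it carries flag Y1.
By R2 (it is classified as D1, it is in state K1): it has marker F.
By R4 (it has a free type variable, it meets criterion M): it is boxed.
By R15 (it is tagged C1, it has attribute A): it is generalized.
By R20 (it meets criterion V): it is in category P1.
By R24 (it has marker F, it is well-typed, it is a lambda): it satisfies condition X.
By R30 (it satisfies condition X, it is a constant expression): it is tagged G1.
By R34 (it is boxed, it is in category P1): it meets criterion A1.
By R7 (it has marker N1, it is generalized): it meets criterion W.
By R27 (it meets criterion W, it is in category E): it is tagged L1.
By R28 (it is tagged G1, it meets criterion A1, it meets criterion M): it is in category W1.
By R36 (it is in category W1): it is rejected.
By R3 (it is rejected, it meets criterion M): it is in category N.
By R12 (it is tagged L1, it carries flag Y1): it has attribute H1.
By R22 (it is in category N, it has a polymorphic type, it has attribute C): it is classified as L.
By R19 (it is classified as L, it has attribute H1): it is dead code.

Yes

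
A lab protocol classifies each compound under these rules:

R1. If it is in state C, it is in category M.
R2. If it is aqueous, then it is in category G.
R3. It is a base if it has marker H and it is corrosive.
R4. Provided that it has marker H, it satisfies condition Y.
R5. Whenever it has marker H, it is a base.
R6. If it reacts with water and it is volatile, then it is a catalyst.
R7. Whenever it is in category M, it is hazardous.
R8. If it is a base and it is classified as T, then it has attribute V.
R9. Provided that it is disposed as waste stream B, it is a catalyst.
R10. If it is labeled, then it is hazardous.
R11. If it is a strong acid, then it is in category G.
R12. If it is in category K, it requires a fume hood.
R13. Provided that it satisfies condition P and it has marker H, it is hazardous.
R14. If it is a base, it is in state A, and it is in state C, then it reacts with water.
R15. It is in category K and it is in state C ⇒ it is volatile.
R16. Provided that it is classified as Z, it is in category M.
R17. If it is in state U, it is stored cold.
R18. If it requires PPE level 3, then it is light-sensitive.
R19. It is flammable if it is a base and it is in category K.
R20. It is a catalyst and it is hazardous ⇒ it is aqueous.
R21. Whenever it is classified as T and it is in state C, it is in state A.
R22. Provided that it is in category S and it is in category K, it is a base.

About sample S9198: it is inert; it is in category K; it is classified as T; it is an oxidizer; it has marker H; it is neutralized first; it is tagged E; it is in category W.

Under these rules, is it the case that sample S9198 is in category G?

Forward chaining from the given facts derives: satisfies condition Y, is a base, has attribute V, requires a fume hood, is flammable.
Rules concluding "it is in category G": R2 needs "it is aqueous"; R11 needs "it is a strong acid" — none of these are established.

No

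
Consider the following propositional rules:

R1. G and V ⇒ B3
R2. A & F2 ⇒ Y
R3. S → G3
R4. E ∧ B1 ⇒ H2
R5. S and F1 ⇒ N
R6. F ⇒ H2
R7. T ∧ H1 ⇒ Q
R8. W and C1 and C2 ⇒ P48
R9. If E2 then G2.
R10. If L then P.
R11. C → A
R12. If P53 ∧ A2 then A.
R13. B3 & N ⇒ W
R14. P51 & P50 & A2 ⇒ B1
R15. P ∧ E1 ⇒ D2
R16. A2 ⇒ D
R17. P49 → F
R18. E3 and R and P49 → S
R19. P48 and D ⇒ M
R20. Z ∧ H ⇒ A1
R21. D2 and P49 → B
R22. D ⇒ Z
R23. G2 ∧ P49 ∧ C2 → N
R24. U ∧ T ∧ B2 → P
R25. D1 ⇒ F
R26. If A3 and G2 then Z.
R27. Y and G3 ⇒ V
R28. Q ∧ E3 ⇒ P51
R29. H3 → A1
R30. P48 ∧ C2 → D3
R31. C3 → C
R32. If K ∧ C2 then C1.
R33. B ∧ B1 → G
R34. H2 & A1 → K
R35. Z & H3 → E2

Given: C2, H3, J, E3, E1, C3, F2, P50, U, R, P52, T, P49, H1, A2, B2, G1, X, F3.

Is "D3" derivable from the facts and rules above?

Yes

Q  (by R7: T, H1)
D  (by R16: A2)
F  (by R17: P49)
S  (by R18: E3, R, P49)
Z  (by R22: D)
P  (by R24: U, T, B2)
P51  (by R28: Q, E3)
A1  (by R29: H3)
C  (by R31: C3)
E2  (by R35: Z, H3)
G3  (by R3: S)
H2  (by R6: F)
G2  (by R9: E2)
A  (by R11: C)
B1  (by R14: P51, P50, A2)
D2  (by R15: P, E1)
B  (by R21: D2, P49)
N  (by R23: G2, P49, C2)
G  (by R33: B, B1)
K  (by R34: H2, A1)
Y  (by R2: A, F2)
V  (by R27: Y, G3)
C1  (by R32: K, C2)
B3  (by R1: G, V)
W  (by R13: B3, N)
P48  (by R8: W, C1, C2)
D3  (by R30: P48, C2)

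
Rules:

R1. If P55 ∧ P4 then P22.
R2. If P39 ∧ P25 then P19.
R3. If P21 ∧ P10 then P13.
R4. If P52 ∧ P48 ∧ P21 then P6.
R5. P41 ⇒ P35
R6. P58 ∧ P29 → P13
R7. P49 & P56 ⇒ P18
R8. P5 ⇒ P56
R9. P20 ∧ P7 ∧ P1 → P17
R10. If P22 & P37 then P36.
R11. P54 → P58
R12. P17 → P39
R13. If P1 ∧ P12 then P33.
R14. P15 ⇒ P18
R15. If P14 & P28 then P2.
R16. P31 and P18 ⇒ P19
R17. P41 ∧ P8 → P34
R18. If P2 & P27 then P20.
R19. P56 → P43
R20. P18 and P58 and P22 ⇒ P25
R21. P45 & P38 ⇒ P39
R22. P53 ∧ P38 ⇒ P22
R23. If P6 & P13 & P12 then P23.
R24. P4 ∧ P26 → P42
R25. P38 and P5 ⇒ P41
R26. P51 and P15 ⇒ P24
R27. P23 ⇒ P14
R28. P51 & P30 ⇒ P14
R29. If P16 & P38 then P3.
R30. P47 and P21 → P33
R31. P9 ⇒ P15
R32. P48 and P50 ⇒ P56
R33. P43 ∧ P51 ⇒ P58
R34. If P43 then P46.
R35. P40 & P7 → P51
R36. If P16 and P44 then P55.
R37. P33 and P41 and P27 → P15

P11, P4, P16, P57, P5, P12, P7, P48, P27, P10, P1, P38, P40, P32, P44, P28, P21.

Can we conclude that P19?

No

Forward chaining from the given facts derives: P13, P56, P33, P43, P41, P3, P46, P51, P55, P15, P22, P35, P18, P24, P58, P25.
Rules concluding P19: R2 needs P39; R16 needs P31 — none of these are established.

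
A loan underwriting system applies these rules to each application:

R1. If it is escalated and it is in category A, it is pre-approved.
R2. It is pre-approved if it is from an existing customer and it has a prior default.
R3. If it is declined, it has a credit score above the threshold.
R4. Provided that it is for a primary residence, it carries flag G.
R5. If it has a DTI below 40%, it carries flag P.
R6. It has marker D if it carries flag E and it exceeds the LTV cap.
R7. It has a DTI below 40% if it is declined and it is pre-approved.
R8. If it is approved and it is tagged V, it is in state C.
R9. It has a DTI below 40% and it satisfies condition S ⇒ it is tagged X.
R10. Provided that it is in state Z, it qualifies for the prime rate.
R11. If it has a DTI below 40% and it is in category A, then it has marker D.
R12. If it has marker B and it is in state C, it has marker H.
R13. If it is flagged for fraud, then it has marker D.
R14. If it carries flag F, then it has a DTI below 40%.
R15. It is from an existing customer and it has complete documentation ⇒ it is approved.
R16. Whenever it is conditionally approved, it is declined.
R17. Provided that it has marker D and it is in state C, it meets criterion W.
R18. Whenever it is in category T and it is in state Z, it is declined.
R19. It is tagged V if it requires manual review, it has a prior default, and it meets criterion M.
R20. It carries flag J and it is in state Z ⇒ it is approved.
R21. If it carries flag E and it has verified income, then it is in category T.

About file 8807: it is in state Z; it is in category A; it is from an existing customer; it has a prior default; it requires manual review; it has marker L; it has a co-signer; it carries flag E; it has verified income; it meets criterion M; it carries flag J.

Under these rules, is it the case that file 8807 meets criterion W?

Yes

By R2 (it is from an existing customer, it has a prior default): it is pre-approved.
By R19 (it requires manual review, it has a prior default, it meets criterion M): it is tagged V.
By R20 (it carries flag J, it is in state Z): it is approved.
By R21 (it carries flag E, it has verified income): it is in category T.
By R8 (it is approved, it is tagged V): it is in state C.
By R18 (it is in category T, it is in state Z): it is declined.
By R7 (it is declined, it is pre-approved): it has a DTI below 40%.
By R11 (it has a DTI below 40%, it is in category A): it has marker D.
By R17 (it has marker D, it is in state C): it meets criterion W.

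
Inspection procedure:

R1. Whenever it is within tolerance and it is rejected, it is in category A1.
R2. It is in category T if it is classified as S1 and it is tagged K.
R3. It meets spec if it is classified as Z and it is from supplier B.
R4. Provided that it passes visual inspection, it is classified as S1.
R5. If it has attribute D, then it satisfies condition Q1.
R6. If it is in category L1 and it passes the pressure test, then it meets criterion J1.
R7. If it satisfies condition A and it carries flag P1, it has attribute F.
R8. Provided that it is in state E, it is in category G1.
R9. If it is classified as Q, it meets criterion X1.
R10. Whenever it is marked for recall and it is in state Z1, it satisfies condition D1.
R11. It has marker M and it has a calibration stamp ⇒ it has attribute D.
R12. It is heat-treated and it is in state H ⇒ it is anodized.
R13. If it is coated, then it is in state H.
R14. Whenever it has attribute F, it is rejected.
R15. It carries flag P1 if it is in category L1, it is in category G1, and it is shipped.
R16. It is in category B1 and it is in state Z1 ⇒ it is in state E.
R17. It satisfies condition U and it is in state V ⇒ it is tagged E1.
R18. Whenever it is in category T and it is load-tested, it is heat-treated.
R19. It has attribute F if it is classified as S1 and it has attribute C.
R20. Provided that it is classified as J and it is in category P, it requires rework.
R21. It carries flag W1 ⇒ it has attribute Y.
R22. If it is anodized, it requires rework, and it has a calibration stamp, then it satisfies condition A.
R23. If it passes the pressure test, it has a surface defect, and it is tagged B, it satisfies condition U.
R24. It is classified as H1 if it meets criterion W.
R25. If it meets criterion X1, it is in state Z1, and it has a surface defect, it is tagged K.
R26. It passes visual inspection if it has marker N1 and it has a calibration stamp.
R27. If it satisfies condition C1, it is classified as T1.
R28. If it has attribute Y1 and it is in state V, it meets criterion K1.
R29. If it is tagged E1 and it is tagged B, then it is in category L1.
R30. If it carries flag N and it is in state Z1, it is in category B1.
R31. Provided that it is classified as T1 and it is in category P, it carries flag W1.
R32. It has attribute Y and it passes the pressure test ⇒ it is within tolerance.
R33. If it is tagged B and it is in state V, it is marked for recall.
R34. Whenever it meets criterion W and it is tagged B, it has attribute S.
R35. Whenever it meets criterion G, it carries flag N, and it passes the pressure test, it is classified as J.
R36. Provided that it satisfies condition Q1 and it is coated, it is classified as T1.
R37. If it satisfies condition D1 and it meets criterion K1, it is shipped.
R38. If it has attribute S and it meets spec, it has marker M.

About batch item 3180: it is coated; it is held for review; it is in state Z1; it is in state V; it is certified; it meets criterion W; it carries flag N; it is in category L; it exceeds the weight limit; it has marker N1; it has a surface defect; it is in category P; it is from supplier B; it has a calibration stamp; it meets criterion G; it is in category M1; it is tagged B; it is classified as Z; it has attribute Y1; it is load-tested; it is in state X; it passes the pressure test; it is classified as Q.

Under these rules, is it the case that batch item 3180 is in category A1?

By R3 (it is classified as Z, it is from supplier B): it meets spec.
By R9 (it is classified as Q): it meets criterion X1.
By R13 (it is coated): it is in state H.
By R23 (it passes the pressure test, it has a surface defect, it is tagged B): it satisfies condition U.
By R25 (it meets criterion X1, it is in state Z1, it has a surface defect): it is tagged K.
By R26 (it has marker N1, it has a calibration stamp): it passes visual inspection.
By R28 (it has attribute Y1, it is in state V): it meets criterion K1.
By R30 (it carries flag N, it is in state Z1): it is in category B1.
By R33 (it is tagged B, it is in state V): it is marked for recall.
By R34 (it meets criterion W, it is tagged B): it has attribute S.
By R35 (it meets criterion G, it carries flag N, it passes the pressure test): it is classified as J.
By R38 (it has attribute S, it meets spec): it has marker M.
By R4 (it passes visual inspection): it is classified as S1.
By R10 (it is marked for recall, it is in state Z1): it satisfies condition D1.
By R11 (it has marker M, it has a calibration stamp): it has attribute D.
By R16 (it is in category B1, it is in state Z1): it is in state E.
By R17 (it satisfies condition U, it is in state V): it is tagged E1.
By R20 (it is classified as J, it is in category P): it requires rework.
By R29 (it is tagged E1, it is tagged B): it is in category L1.
By R37 (it satisfies condition D1, it meets criterion K1): it is shipped.
By R2 (it is classified as S1, it is tagged K): it is in category T.
By R5 (it has attribute D): it satisfies condition Q1.
By R8 (it is in state E): it is in category G1.
By R15 (it is in category L1, it is in category G1, it is shipped): it carries flag P1.
By R18 (it is in category T, it is load-tested): it is heat-treated.
By R36 (it satisfies condition Q1, it is coated): it is classified as T1.
By R12 (it is heat-treated, it is in state H): it is anodized.
By R22 (it is anodized, it requires rework, it has a calibration stamp): it satisfies condition A.
By R31 (it is classified as T1, it is in category P): it carries flag W1.
By R7 (it satisfies condition A, it carries flag P1): it has attribute F.
By R14 (it has attribute F): it is rejected.
By R21 (it carries flag W1): it has attribute Y.
By R32 (it has attribute Y, it passes the pressure test): it is within tolerance.
By R1 (it is within tolerance, it is rejected): it is in category A1.

Yes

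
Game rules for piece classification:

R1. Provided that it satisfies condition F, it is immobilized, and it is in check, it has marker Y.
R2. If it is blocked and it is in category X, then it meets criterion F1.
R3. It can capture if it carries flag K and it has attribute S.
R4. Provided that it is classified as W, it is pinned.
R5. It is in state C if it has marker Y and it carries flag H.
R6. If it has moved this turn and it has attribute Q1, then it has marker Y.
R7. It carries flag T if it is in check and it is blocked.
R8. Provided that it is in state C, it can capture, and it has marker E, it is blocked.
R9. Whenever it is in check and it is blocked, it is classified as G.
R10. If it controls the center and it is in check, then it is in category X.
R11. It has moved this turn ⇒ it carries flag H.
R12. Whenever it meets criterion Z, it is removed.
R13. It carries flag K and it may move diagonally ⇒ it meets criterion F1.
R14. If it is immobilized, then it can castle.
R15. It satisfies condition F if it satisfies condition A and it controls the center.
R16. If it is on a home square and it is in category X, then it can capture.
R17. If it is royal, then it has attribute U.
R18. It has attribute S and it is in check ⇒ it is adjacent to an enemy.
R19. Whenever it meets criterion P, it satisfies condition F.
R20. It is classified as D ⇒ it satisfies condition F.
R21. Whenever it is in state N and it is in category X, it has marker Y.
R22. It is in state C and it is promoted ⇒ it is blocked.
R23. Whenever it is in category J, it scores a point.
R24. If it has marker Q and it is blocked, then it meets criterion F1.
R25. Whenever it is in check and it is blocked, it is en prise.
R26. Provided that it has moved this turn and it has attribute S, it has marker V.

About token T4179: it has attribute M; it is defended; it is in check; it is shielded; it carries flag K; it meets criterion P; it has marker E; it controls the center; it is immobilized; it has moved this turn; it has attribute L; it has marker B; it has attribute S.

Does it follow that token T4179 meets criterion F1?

By R3 (it carries flag K, it has attribute S): it can capture.
By R10 (it controls the center, it is in check): it is in category X.
By R11 (it has moved this turn): it carries flag H.
By R19 (it meets criterion P): it satisfies condition F.
By R1 (it satisfies condition F, it is immobilized, it is in check): it has marker Y.
By R5 (it has marker Y, it carries flag H): it is in state C.
By R8 (it is in state C, it can capture, it has marker E): it is blocked.
By R2 (it is blocked, it is in category X): it meets criterion F1.

Yes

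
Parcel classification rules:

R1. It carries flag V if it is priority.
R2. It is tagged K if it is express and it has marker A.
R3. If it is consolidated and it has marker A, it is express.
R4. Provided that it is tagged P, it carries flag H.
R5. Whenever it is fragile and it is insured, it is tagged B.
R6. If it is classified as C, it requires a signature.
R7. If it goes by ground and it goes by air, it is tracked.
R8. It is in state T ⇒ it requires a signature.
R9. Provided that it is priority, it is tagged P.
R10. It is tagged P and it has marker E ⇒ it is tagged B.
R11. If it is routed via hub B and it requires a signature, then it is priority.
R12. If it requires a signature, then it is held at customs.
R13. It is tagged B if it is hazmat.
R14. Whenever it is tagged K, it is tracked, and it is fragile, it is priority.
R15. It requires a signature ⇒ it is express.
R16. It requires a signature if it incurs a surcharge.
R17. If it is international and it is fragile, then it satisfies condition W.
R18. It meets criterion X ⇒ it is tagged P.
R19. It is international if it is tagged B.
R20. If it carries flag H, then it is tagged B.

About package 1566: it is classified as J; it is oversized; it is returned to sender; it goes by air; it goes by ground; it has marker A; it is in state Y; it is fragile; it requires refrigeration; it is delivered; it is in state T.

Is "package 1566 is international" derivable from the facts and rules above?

By R7 (it goes by ground, it goes by air): it is tracked.
By R8 (it is in state T): it requires a signature.
By R15 (it requires a signature): it is express.
By R2 (it is express, it has marker A): it is tagged K.
By R14 (it is tagged K, it is tracked, it is fragile): it is priority.
By R9 (it is priority): it is tagged P.
By R4 (it is tagged P): it carries flag H.
By R20 (it carries flag H): it is tagged B.
By R19 (it is tagged B): it is international.

Yes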